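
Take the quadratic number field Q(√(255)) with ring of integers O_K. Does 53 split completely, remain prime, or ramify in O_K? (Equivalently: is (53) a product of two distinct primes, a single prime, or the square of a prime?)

Since 255 ≢ 1 mod 4, the ring of integers is ℤ[√255] with discriminant 4·255 = 1020.
53 ∤ 1020, so 53 is unramified.
Euler's criterion: 255^26 mod 53 = 1. Thus (255|53) = 1.
(255/53) = 1, so 53 splits.

split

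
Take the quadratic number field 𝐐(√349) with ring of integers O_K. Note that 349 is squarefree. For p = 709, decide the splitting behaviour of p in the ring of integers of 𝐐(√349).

Since 349 ≡ 1 mod 4, the ring of integers is ℤ[(1+√349)/2] with discriminant 349.
709 ∤ 349, so 709 is unramified.
Euler's criterion: 349^354 mod 709 = 708. Thus (349|709) = -1.
Legendre symbol -1 ⇒ 709 is inert.

p is inert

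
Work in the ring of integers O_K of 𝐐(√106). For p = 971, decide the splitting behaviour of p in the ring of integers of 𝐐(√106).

p is inert

106 mod 4 = 2, hence disc K = 4·106 = 424 and O_K = ℤ[√106].
disc(K) = 424 is not divisible by 971; 971 is unramified.
(106/971) = 106^485 mod 971 = 970, giving Legendre symbol -1.
d is a non-residue mod p, hence 971 remains inert in O_K.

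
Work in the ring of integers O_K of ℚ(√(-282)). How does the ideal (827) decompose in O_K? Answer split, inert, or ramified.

-282 mod 4 = 2, hence disc K = 4·(-282) = -1128 and O_K = ℤ[√-282].
Since gcd(827, -1128) = 1 the prime 827 does not ramify.
Euler's criterion: (-282)^413 mod 827 = 826. Thus (-282|827) = -1.
d is a non-residue mod p, hence 827 remains inert in O_K.

remains prime (inert)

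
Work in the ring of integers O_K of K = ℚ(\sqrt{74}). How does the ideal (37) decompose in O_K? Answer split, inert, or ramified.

p ramifies

74 mod 4 = 2, hence disc K = 4·74 = 296 and O_K = ℤ[√74].
Ramification test: 37 | 296. The prime 37 ramifies in K.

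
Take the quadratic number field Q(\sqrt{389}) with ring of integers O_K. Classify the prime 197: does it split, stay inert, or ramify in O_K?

197 remains inert

Since 389 ≡ 1 mod 4, the ring of integers is ℤ[(1+√389)/2] with discriminant 389.
Since gcd(197, 389) = 1 the prime 197 does not ramify.
Euler's criterion: 389^98 mod 197 = 196. Thus (389|197) = -1.
d is a non-residue mod p, hence 197 remains inert in O_K.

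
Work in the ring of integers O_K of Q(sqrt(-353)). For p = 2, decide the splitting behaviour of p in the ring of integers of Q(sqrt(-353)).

p ramifies

Since -353 ≢ 1 mod 4, the ring of integers is ℤ[√-353] with discriminant 4·(-353) = -1412.
2 divides disc(K) = -1412, so 2 ramifies.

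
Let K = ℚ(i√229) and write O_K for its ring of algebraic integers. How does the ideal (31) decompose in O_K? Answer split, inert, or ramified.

split — (31) = 𝔭₁𝔭₂ with 𝔭₁ ≠ 𝔭₂

Since -229 ≢ 1 mod 4, the ring of integers is ℤ[√-229] with discriminant 4·(-229) = -916.
Since gcd(31, -916) = 1 the prime 31 does not ramify.
Legendre symbol by Euler's criterion: (-229/31) ≡ (-229)^15 ≡ 1 (mod 31), i.e. (-229/31) = 1.
Legendre symbol 1 ⇒ 31 is split.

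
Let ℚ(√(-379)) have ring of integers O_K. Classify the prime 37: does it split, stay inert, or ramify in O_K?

split

-379 mod 4 = 1, hence disc K = -379 and O_K = ℤ[(1+√-379)/2].
37 ∤ -379, so 37 is unramified.
Compute (-379/37) via Euler: 28^((37-1)/2) mod 37 = 1, so (-379/37) = 1.
Legendre symbol 1 ⇒ 37 is split.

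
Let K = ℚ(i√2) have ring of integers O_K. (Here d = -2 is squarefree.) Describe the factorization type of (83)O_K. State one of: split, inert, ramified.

d = -2 ≡ 2 (mod 4), so O_K = ℤ[√-2] and disc(K) = 4d = -8.
disc(K) = -8 is not divisible by 83; 83 is unramified.
Compute (-2/83) via Euler: 81^((83-1)/2) mod 83 = 1, so (-2/83) = 1.
(-2/83) = 1, so 83 splits.

splits completely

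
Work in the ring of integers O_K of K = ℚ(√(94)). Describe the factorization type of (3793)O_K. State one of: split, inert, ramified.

remains prime (inert)

Since 94 ≢ 1 mod 4, the ring of integers is ℤ[√94] with discriminant 4·94 = 376.
3793 ∤ 376, so 3793 is unramified.
Euler's criterion: 94^1896 mod 3793 = 3792. Thus (94|3793) = -1.
Legendre symbol -1 ⇒ 3793 is inert.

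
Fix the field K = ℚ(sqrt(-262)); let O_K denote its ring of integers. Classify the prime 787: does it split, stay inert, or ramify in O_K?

remains prime (inert)

Since -262 ≢ 1 mod 4, the ring of integers is ℤ[√-262] with discriminant 4·(-262) = -1048.
787 ∤ -1048, so 787 is unramified.
(-262/787) = 525^393 mod 787 = 786, giving Legendre symbol -1.
d is a non-residue mod p, hence 787 remains inert in O_K.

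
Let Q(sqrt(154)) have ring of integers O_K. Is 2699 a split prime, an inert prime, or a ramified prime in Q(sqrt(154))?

154 mod 4 = 2, hence disc K = 4·154 = 616 and O_K = ℤ[√154].
disc(K) = 616 is not divisible by 2699; 2699 is unramified.
Compute (154/2699) via Euler: 154^((2699-1)/2) mod 2699 = 2698, so (154/2699) = -1.
Legendre symbol -1 ⇒ 2699 is inert.

inert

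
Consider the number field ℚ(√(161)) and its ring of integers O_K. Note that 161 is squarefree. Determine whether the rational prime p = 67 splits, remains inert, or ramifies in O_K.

Since 161 ≡ 1 mod 4, the ring of integers is ℤ[(1+√161)/2] with discriminant 161.
disc(K) = 161 is not divisible by 67; 67 is unramified.
Legendre symbol by Euler's criterion: (161/67) ≡ 161^33 ≡ 66 (mod 67), i.e. (161/67) = -1.
d is a non-residue mod p, hence 67 remains inert in O_K.

remains prime (inert)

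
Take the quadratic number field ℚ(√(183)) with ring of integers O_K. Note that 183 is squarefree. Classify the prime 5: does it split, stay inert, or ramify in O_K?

5 remains inert

183 mod 4 = 3, hence disc K = 4·183 = 732 and O_K = ℤ[√183].
disc(K) = 732 is not divisible by 5; 5 is unramified.
Legendre symbol by Euler's criterion: (183/5) ≡ 183^2 ≡ 4 (mod 5), i.e. (183/5) = -1.
Legendre symbol -1 ⇒ 5 is inert.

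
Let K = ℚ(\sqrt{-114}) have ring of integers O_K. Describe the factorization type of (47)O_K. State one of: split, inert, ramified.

-114 mod 4 = 2, hence disc K = 4·(-114) = -456 and O_K = ℤ[√-114].
Since gcd(47, -456) = 1 the prime 47 does not ramify.
Euler's criterion: (-114)^23 mod 47 = 1. Thus (-114|47) = 1.
Legendre symbol 1 ⇒ 47 is split.

split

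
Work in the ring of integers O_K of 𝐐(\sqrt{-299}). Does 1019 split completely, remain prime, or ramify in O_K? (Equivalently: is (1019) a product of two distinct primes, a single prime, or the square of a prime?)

1019 splits in O_K

d = -299 ≡ 1 (mod 4), so O_K = ℤ[(1+√-299)/2] and disc(K) = d = -299.
Since gcd(1019, -299) = 1 the prime 1019 does not ramify.
Compute (-299/1019) via Euler: 720^((1019-1)/2) mod 1019 = 1, so (-299/1019) = 1.
d is a quadratic residue mod p, hence 1019 splits in O_K.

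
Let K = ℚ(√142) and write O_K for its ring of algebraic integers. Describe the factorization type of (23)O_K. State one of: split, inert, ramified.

p splits

Since 142 ≢ 1 mod 4, the ring of integers is ℤ[√142] with discriminant 4·142 = 568.
Since gcd(23, 568) = 1 the prime 23 does not ramify.
Euler's criterion: 142^11 mod 23 = 1. Thus (142|23) = 1.
(142/23) = 1, so 23 splits.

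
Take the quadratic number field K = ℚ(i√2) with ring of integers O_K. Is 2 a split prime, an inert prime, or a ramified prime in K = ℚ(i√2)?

-2 mod 4 = 2, hence disc K = 4·(-2) = -8 and O_K = ℤ[√-2].
Ramification test: 2 | -8. The prime 2 ramifies in K.

p ramifies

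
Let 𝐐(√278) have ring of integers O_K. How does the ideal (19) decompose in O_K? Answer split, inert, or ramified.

19 remains inert

Since 278 ≢ 1 mod 4, the ring of integers is ℤ[√278] with discriminant 4·278 = 1112.
19 ∤ 1112, so 19 is unramified.
(278/19) = 12^9 mod 19 = 18, giving Legendre symbol -1.
d is a non-residue mod p, hence 19 remains inert in O_K.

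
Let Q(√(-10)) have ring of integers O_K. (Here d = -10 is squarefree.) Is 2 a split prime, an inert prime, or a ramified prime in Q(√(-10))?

p ramifies

Since -10 ≢ 1 mod 4, the ring of integers is ℤ[√-10] with discriminant 4·(-10) = -40.
disc(K) = -40 = 2·(-20), so p = 2 is ramified.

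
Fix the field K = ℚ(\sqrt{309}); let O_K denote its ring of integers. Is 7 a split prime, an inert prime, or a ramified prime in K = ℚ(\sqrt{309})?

split

309 mod 4 = 1, hence disc K = 309 and O_K = ℤ[(1+√309)/2].
7 ∤ 309, so 7 is unramified.
Legendre symbol by Euler's criterion: (309/7) ≡ 309^3 ≡ 1 (mod 7), i.e. (309/7) = 1.
Legendre symbol 1 ⇒ 7 is split.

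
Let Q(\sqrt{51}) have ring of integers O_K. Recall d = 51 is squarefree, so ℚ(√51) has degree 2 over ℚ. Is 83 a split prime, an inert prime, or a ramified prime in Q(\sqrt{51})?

51 mod 4 = 3, hence disc K = 4·51 = 204 and O_K = ℤ[√51].
83 ∤ 204, so 83 is unramified.
Legendre symbol by Euler's criterion: (51/83) ≡ 51^41 ≡ 1 (mod 83), i.e. (51/83) = 1.
Legendre symbol 1 ⇒ 83 is split.

splits completely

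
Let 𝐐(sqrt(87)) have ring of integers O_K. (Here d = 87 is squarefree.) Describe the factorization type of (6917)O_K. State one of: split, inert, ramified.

Since 87 ≢ 1 mod 4, the ring of integers is ℤ[√87] with discriminant 4·87 = 348.
disc(K) = 348 is not divisible by 6917; 6917 is unramified.
Legendre symbol by Euler's criterion: (87/6917) ≡ 87^3458 ≡ 1 (mod 6917), i.e. (87/6917) = 1.
Legendre symbol 1 ⇒ 6917 is split.

split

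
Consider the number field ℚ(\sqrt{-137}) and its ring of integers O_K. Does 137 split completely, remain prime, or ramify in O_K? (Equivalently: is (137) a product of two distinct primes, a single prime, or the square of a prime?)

ramifies in O_K

Since -137 ≢ 1 mod 4, the ring of integers is ℤ[√-137] with discriminant 4·(-137) = -548.
disc(K) = -548 = 137·(-4), so p = 137 is ramified.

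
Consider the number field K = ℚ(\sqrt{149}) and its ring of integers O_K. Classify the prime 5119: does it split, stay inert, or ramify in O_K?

5119 splits in O_K

149 mod 4 = 1, hence disc K = 149 and O_K = ℤ[(1+√149)/2].
disc(K) = 149 is not divisible by 5119; 5119 is unramified.
Legendre symbol by Euler's criterion: (149/5119) ≡ 149^2559 ≡ 1 (mod 5119), i.e. (149/5119) = 1.
d is a quadratic residue mod p, hence 5119 splits in O_K.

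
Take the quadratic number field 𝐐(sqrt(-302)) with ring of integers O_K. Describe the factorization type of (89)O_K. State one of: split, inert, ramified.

p is inert

Since -302 ≢ 1 mod 4, the ring of integers is ℤ[√-302] with discriminant 4·(-302) = -1208.
disc(K) = -1208 is not divisible by 89; 89 is unramified.
Euler's criterion: (-302)^44 mod 89 = 88. Thus (-302|89) = -1.
(-302/89) = -1, so 89 is inert.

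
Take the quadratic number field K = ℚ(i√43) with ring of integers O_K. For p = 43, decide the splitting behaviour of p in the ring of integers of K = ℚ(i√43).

Since -43 ≡ 1 mod 4, the ring of integers is ℤ[(1+√-43)/2] with discriminant -43.
Ramification test: 43 | -43. The prime 43 ramifies in K.

ramified — (43) = 𝔭²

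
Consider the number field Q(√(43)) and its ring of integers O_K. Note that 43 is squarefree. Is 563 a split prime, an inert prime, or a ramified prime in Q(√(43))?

inert — (563) stays prime in O_K

43 mod 4 = 3, hence disc K = 4·43 = 172 and O_K = ℤ[√43].
Since gcd(563, 172) = 1 the prime 563 does not ramify.
Legendre symbol by Euler's criterion: (43/563) ≡ 43^281 ≡ 562 (mod 563), i.e. (43/563) = -1.
d is a non-residue mod p, hence 563 remains inert in O_K.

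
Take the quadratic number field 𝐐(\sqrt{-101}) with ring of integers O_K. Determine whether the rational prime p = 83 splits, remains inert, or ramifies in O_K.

d = -101 ≡ 3 (mod 4), so O_K = ℤ[√-101] and disc(K) = 4d = -404.
83 ∤ -404, so 83 is unramified.
(-101/83) = 65^41 mod 83 = 1, giving Legendre symbol 1.
(-101/83) = 1, so 83 splits.

83 splits in O_K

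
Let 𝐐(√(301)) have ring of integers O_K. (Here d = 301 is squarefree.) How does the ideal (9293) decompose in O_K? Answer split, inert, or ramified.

Since 301 ≡ 1 mod 4, the ring of integers is ℤ[(1+√301)/2] with discriminant 301.
Since gcd(9293, 301) = 1 the prime 9293 does not ramify.
Legendre symbol by Euler's criterion: (301/9293) ≡ 301^4646 ≡ 9292 (mod 9293), i.e. (301/9293) = -1.
(301/9293) = -1, so 9293 is inert.

9293 remains inert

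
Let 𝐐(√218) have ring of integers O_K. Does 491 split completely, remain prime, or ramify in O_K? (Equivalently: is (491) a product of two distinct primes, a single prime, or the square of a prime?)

218 mod 4 = 2, hence disc K = 4·218 = 872 and O_K = ℤ[√218].
491 ∤ 872, so 491 is unramified.
Compute (218/491) via Euler: 218^((491-1)/2) mod 491 = 1, so (218/491) = 1.
(218/491) = 1, so 491 splits.

491 splits in O_K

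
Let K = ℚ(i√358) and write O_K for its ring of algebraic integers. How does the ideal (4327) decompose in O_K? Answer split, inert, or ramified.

-358 mod 4 = 2, hence disc K = 4·(-358) = -1432 and O_K = ℤ[√-358].
4327 ∤ -1432, so 4327 is unramified.
(-358/4327) = 3969^2163 mod 4327 = 1, giving Legendre symbol 1.
Legendre symbol 1 ⇒ 4327 is split.

p splits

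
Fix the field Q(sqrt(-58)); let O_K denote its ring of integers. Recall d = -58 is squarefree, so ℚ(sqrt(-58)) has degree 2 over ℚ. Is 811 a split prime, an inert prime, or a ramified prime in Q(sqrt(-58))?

d = -58 ≡ 2 (mod 4), so O_K = ℤ[√-58] and disc(K) = 4d = -232.
811 ∤ -232, so 811 is unramified.
(-58/811) = 753^405 mod 811 = 1, giving Legendre symbol 1.
Legendre symbol 1 ⇒ 811 is split.

splits completely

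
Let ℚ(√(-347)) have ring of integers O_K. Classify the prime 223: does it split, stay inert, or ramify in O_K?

d = -347 ≡ 1 (mod 4), so O_K = ℤ[(1+√-347)/2] and disc(K) = d = -347.
223 ∤ -347, so 223 is unramified.
Legendre symbol by Euler's criterion: (-347/223) ≡ (-347)^111 ≡ 222 (mod 223), i.e. (-347/223) = -1.
d is a non-residue mod p, hence 223 remains inert in O_K.

remains prime (inert)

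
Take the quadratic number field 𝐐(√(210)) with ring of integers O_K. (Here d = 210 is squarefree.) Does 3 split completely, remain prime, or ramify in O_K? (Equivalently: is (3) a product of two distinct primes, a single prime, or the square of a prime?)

3 is ramified

Since 210 ≢ 1 mod 4, the ring of integers is ℤ[√210] with discriminant 4·210 = 840.
3 divides disc(K) = 840, so 3 ramifies.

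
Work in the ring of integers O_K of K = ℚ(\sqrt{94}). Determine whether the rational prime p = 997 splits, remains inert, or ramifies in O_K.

Since 94 ≢ 1 mod 4, the ring of integers is ℤ[√94] with discriminant 4·94 = 376.
disc(K) = 376 is not divisible by 997; 997 is unramified.
Compute (94/997) via Euler: 94^((997-1)/2) mod 997 = 1, so (94/997) = 1.
d is a quadratic residue mod p, hence 997 splits in O_K.

split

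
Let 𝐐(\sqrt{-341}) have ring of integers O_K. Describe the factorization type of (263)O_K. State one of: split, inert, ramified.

p is inert

-341 mod 4 = 3, hence disc K = 4·(-341) = -1364 and O_K = ℤ[√-341].
263 ∤ -1364, so 263 is unramified.
(-341/263) = 185^131 mod 263 = 262, giving Legendre symbol -1.
Legendre symbol -1 ⇒ 263 is inert.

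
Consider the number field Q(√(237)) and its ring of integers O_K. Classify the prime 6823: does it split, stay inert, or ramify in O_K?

p is inert

237 mod 4 = 1, hence disc K = 237 and O_K = ℤ[(1+√237)/2].
6823 ∤ 237, so 6823 is unramified.
Compute (237/6823) via Euler: 237^((6823-1)/2) mod 6823 = 6822, so (237/6823) = -1.
Legendre symbol -1 ⇒ 6823 is inert.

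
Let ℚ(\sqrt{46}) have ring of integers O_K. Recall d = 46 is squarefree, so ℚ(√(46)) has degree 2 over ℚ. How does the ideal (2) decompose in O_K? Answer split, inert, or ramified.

p ramifies

46 mod 4 = 2, hence disc K = 4·46 = 184 and O_K = ℤ[√46].
disc(K) = 184 = 2·92, so p = 2 is ramified.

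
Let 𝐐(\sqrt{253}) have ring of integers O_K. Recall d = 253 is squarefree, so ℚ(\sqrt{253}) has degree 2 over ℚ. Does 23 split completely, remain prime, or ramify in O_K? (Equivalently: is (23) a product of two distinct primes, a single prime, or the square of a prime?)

Since 253 ≡ 1 mod 4, the ring of integers is ℤ[(1+√253)/2] with discriminant 253.
23 divides disc(K) = 253, so 23 ramifies.

ramified — (23) = 𝔭²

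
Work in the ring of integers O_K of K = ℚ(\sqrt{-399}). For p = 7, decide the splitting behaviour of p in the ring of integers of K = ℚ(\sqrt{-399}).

Since -399 ≡ 1 mod 4, the ring of integers is ℤ[(1+√-399)/2] with discriminant -399.
Ramification test: 7 | -399. The prime 7 ramifies in K.

p ramifies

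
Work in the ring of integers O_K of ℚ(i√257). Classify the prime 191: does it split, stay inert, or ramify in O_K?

split — (191) = 𝔭₁𝔭₂ with 𝔭₁ ≠ 𝔭₂

-257 mod 4 = 3, hence disc K = 4·(-257) = -1028 and O_K = ℤ[√-257].
191 ∤ -1028, so 191 is unramified.
Legendre symbol by Euler's criterion: (-257/191) ≡ (-257)^95 ≡ 1 (mod 191), i.e. (-257/191) = 1.
d is a quadratic residue mod p, hence 191 splits in O_K.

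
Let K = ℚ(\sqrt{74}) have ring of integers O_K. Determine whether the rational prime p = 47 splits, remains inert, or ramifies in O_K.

p splits

Since 74 ≢ 1 mod 4, the ring of integers is ℤ[√74] with discriminant 4·74 = 296.
47 ∤ 296, so 47 is unramified.
Compute (74/47) via Euler: 27^((47-1)/2) mod 47 = 1, so (74/47) = 1.
Legendre symbol 1 ⇒ 47 is split.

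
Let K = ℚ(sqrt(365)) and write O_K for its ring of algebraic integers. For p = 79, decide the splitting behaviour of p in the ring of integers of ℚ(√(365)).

365 mod 4 = 1, hence disc K = 365 and O_K = ℤ[(1+√365)/2].
Since gcd(79, 365) = 1 the prime 79 does not ramify.
Legendre symbol by Euler's criterion: (365/79) ≡ 365^39 ≡ 1 (mod 79), i.e. (365/79) = 1.
Legendre symbol 1 ⇒ 79 is split.

79 splits in O_K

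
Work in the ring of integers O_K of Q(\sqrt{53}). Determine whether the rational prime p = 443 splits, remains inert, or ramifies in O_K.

remains prime (inert)

53 mod 4 = 1, hence disc K = 53 and O_K = ℤ[(1+√53)/2].
Since gcd(443, 53) = 1 the prime 443 does not ramify.
Compute (53/443) via Euler: 53^((443-1)/2) mod 443 = 442, so (53/443) = -1.
d is a non-residue mod p, hence 443 remains inert in O_K.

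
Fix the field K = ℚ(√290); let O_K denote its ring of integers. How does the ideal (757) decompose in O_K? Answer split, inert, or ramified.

inert — (757) stays prime in O_K

d = 290 ≡ 2 (mod 4), so O_K = ℤ[√290] and disc(K) = 4d = 1160.
757 ∤ 1160, so 757 is unramified.
(290/757) = 290^378 mod 757 = 756, giving Legendre symbol -1.
(290/757) = -1, so 757 is inert.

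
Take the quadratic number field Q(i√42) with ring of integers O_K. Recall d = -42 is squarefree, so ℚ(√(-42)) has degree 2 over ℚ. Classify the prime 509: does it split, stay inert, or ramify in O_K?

-42 mod 4 = 2, hence disc K = 4·(-42) = -168 and O_K = ℤ[√-42].
Since gcd(509, -168) = 1 the prime 509 does not ramify.
(-42/509) = 467^254 mod 509 = 508, giving Legendre symbol -1.
(-42/509) = -1, so 509 is inert.

p is inert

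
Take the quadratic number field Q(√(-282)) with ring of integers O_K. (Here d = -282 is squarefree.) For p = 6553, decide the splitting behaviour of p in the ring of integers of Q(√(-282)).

inert

d = -282 ≡ 2 (mod 4), so O_K = ℤ[√-282] and disc(K) = 4d = -1128.
6553 ∤ -1128, so 6553 is unramified.
Legendre symbol by Euler's criterion: (-282/6553) ≡ (-282)^3276 ≡ 6552 (mod 6553), i.e. (-282/6553) = -1.
Legendre symbol -1 ⇒ 6553 is inert.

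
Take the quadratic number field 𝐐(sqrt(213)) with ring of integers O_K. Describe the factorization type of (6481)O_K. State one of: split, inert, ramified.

d = 213 ≡ 1 (mod 4), so O_K = ℤ[(1+√213)/2] and disc(K) = d = 213.
Since gcd(6481, 213) = 1 the prime 6481 does not ramify.
Legendre symbol by Euler's criterion: (213/6481) ≡ 213^3240 ≡ 1 (mod 6481), i.e. (213/6481) = 1.
(213/6481) = 1, so 6481 splits.

split — (6481) = 𝔭₁𝔭₂ with 𝔭₁ ≠ 𝔭₂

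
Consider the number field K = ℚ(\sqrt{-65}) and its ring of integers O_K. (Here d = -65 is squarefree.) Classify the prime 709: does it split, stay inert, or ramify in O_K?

709 remains inert

-65 mod 4 = 3, hence disc K = 4·(-65) = -260 and O_K = ℤ[√-65].
Since gcd(709, -260) = 1 the prime 709 does not ramify.
Euler's criterion: (-65)^354 mod 709 = 708. Thus (-65|709) = -1.
Legendre symbol -1 ⇒ 709 is inert.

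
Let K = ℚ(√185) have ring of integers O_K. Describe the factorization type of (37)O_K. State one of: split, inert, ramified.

185 mod 4 = 1, hence disc K = 185 and O_K = ℤ[(1+√185)/2].
37 divides disc(K) = 185, so 37 ramifies.

ramifies in O_K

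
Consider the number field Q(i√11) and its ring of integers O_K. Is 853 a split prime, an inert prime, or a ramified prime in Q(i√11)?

Since -11 ≡ 1 mod 4, the ring of integers is ℤ[(1+√-11)/2] with discriminant -11.
853 ∤ -11, so 853 is unramified.
(-11/853) = 842^426 mod 853 = 852, giving Legendre symbol -1.
Legendre symbol -1 ⇒ 853 is inert.

inert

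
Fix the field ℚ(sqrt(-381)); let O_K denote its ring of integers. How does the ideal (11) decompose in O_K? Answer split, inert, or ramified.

p splits

Since -381 ≢ 1 mod 4, the ring of integers is ℤ[√-381] with discriminant 4·(-381) = -1524.
11 ∤ -1524, so 11 is unramified.
Compute (-381/11) via Euler: 4^((11-1)/2) mod 11 = 1, so (-381/11) = 1.
(-381/11) = 1, so 11 splits.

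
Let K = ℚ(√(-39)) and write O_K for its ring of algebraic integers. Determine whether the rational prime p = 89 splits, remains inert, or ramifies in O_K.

p splits

-39 mod 4 = 1, hence disc K = -39 and O_K = ℤ[(1+√-39)/2].
89 ∤ -39, so 89 is unramified.
Legendre symbol by Euler's criterion: (-39/89) ≡ (-39)^44 ≡ 1 (mod 89), i.e. (-39/89) = 1.
Legendre symbol 1 ⇒ 89 is split.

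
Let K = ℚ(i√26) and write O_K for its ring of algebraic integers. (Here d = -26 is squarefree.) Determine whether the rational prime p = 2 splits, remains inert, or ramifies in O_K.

ramified

d = -26 ≡ 2 (mod 4), so O_K = ℤ[√-26] and disc(K) = 4d = -104.
disc(K) = -104 = 2·(-52), so p = 2 is ramified.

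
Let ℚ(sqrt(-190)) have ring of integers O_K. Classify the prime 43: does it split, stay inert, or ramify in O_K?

43 splits in O_K

Since -190 ≢ 1 mod 4, the ring of integers is ℤ[√-190] with discriminant 4·(-190) = -760.
Since gcd(43, -760) = 1 the prime 43 does not ramify.
Euler's criterion: (-190)^21 mod 43 = 1. Thus (-190|43) = 1.
d is a quadratic residue mod p, hence 43 splits in O_K.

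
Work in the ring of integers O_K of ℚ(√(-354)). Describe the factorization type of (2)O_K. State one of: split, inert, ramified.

p ramifies

Since -354 ≢ 1 mod 4, the ring of integers is ℤ[√-354] with discriminant 4·(-354) = -1416.
2 divides disc(K) = -1416, so 2 ramifies.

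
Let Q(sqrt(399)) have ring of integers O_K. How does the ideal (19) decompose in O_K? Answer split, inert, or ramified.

Since 399 ≢ 1 mod 4, the ring of integers is ℤ[√399] with discriminant 4·399 = 1596.
19 divides disc(K) = 1596, so 19 ramifies.

19 is ramified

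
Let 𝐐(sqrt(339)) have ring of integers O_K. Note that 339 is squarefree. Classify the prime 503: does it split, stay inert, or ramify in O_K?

d = 339 ≡ 3 (mod 4), so O_K = ℤ[√339] and disc(K) = 4d = 1356.
Since gcd(503, 1356) = 1 the prime 503 does not ramify.
Euler's criterion: 339^251 mod 503 = 1. Thus (339|503) = 1.
Legendre symbol 1 ⇒ 503 is split.

split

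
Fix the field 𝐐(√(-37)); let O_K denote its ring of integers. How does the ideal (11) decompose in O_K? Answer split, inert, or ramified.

Since -37 ≢ 1 mod 4, the ring of integers is ℤ[√-37] with discriminant 4·(-37) = -148.
11 ∤ -148, so 11 is unramified.
(-37/11) = 7^5 mod 11 = 10, giving Legendre symbol -1.
Legendre symbol -1 ⇒ 11 is inert.

p is inert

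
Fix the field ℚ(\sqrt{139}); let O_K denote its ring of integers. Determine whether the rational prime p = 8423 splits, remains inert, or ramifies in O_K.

8423 remains inert

d = 139 ≡ 3 (mod 4), so O_K = ℤ[√139] and disc(K) = 4d = 556.
disc(K) = 556 is not divisible by 8423; 8423 is unramified.
Euler's criterion: 139^4211 mod 8423 = 8422. Thus (139|8423) = -1.
d is a non-residue mod p, hence 8423 remains inert in O_K.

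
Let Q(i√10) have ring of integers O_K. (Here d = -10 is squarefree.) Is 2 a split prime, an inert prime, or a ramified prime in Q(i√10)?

d = -10 ≡ 2 (mod 4), so O_K = ℤ[√-10] and disc(K) = 4d = -40.
disc(K) = -40 = 2·(-20), so p = 2 is ramified.

ramifies in O_K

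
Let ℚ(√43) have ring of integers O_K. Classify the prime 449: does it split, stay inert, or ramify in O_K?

d = 43 ≡ 3 (mod 4), so O_K = ℤ[√43] and disc(K) = 4d = 172.
Since gcd(449, 172) = 1 the prime 449 does not ramify.
Euler's criterion: 43^224 mod 449 = 448. Thus (43|449) = -1.
d is a non-residue mod p, hence 449 remains inert in O_K.

449 remains inert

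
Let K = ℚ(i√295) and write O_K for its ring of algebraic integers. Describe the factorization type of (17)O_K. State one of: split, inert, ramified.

17 remains inert

d = -295 ≡ 1 (mod 4), so O_K = ℤ[(1+√-295)/2] and disc(K) = d = -295.
17 ∤ -295, so 17 is unramified.
Compute (-295/17) via Euler: 11^((17-1)/2) mod 17 = 16, so (-295/17) = -1.
d is a non-residue mod p, hence 17 remains inert in O_K.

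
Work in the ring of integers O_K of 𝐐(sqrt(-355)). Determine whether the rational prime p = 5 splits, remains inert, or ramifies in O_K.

ramified — (5) = 𝔭²

d = -355 ≡ 1 (mod 4), so O_K = ℤ[(1+√-355)/2] and disc(K) = d = -355.
Ramification test: 5 | -355. The prime 5 ramifies in K.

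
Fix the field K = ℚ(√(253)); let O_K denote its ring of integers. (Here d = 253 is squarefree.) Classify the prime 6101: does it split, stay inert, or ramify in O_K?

Since 253 ≡ 1 mod 4, the ring of integers is ℤ[(1+√253)/2] with discriminant 253.
disc(K) = 253 is not divisible by 6101; 6101 is unramified.
Compute (253/6101) via Euler: 253^((6101-1)/2) mod 6101 = 6100, so (253/6101) = -1.
(253/6101) = -1, so 6101 is inert.

6101 remains inert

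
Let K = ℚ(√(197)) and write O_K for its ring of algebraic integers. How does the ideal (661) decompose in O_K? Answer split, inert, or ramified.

split

197 mod 4 = 1, hence disc K = 197 and O_K = ℤ[(1+√197)/2].
661 ∤ 197, so 661 is unramified.
(197/661) = 197^330 mod 661 = 1, giving Legendre symbol 1.
Legendre symbol 1 ⇒ 661 is split.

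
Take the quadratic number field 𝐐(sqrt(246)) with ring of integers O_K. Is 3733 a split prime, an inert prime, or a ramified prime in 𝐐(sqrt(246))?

p is inert

Since 246 ≢ 1 mod 4, the ring of integers is ℤ[√246] with discriminant 4·246 = 984.
Since gcd(3733, 984) = 1 the prime 3733 does not ramify.
Euler's criterion: 246^1866 mod 3733 = 3732. Thus (246|3733) = -1.
Legendre symbol -1 ⇒ 3733 is inert.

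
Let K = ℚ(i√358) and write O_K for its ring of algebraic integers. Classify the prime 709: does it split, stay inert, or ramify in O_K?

p is inert

Since -358 ≢ 1 mod 4, the ring of integers is ℤ[√-358] with discriminant 4·(-358) = -1432.
Since gcd(709, -1432) = 1 the prime 709 does not ramify.
Euler's criterion: (-358)^354 mod 709 = 708. Thus (-358|709) = -1.
d is a non-residue mod p, hence 709 remains inert in O_K.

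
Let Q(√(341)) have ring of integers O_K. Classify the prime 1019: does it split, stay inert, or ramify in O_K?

341 mod 4 = 1, hence disc K = 341 and O_K = ℤ[(1+√341)/2].
Since gcd(1019, 341) = 1 the prime 1019 does not ramify.
Legendre symbol by Euler's criterion: (341/1019) ≡ 341^509 ≡ 1 (mod 1019), i.e. (341/1019) = 1.
Legendre symbol 1 ⇒ 1019 is split.

split — (1019) = 𝔭₁𝔭₂ with 𝔭₁ ≠ 𝔭₂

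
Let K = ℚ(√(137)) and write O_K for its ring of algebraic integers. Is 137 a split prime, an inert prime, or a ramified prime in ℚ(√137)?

Since 137 ≡ 1 mod 4, the ring of integers is ℤ[(1+√137)/2] with discriminant 137.
137 divides disc(K) = 137, so 137 ramifies.

ramified — (137) = 𝔭²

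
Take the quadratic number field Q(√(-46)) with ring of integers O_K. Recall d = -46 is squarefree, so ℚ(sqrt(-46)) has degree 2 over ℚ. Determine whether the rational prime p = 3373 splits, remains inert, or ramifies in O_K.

p splits

-46 mod 4 = 2, hence disc K = 4·(-46) = -184 and O_K = ℤ[√-46].
3373 ∤ -184, so 3373 is unramified.
Euler's criterion: (-46)^1686 mod 3373 = 1. Thus (-46|3373) = 1.
(-46/3373) = 1, so 3373 splits.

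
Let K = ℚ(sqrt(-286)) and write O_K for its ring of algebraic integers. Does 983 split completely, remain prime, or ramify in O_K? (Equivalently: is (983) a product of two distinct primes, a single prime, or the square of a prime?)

983 remains inert

-286 mod 4 = 2, hence disc K = 4·(-286) = -1144 and O_K = ℤ[√-286].
983 ∤ -1144, so 983 is unramified.
Legendre symbol by Euler's criterion: (-286/983) ≡ (-286)^491 ≡ 982 (mod 983), i.e. (-286/983) = -1.
(-286/983) = -1, so 983 is inert.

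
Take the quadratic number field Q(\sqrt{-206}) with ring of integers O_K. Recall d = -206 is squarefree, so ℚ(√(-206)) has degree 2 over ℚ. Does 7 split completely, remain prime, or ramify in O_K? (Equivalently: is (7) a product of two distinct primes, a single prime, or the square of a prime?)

Since -206 ≢ 1 mod 4, the ring of integers is ℤ[√-206] with discriminant 4·(-206) = -824.
7 ∤ -824, so 7 is unramified.
(-206/7) = 4^3 mod 7 = 1, giving Legendre symbol 1.
(-206/7) = 1, so 7 splits.

split — (7) = 𝔭₁𝔭₂ with 𝔭₁ ≠ 𝔭₂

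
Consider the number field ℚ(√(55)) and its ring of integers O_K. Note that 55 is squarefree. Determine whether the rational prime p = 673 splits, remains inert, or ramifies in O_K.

split

d = 55 ≡ 3 (mod 4), so O_K = ℤ[√55] and disc(K) = 4d = 220.
disc(K) = 220 is not divisible by 673; 673 is unramified.
Compute (55/673) via Euler: 55^((673-1)/2) mod 673 = 1, so (55/673) = 1.
d is a quadratic residue mod p, hence 673 splits in O_K.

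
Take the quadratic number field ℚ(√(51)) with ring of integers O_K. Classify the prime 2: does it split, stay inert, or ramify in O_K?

51 mod 4 = 3, hence disc K = 4·51 = 204 and O_K = ℤ[√51].
Ramification test: 2 | 204. The prime 2 ramifies in K.

ramifies in O_K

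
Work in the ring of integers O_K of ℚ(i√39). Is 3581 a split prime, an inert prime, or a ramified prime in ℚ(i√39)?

p splits

-39 mod 4 = 1, hence disc K = -39 and O_K = ℤ[(1+√-39)/2].
disc(K) = -39 is not divisible by 3581; 3581 is unramified.
(-39/3581) = 3542^1790 mod 3581 = 1, giving Legendre symbol 1.
d is a quadratic residue mod p, hence 3581 splits in O_K.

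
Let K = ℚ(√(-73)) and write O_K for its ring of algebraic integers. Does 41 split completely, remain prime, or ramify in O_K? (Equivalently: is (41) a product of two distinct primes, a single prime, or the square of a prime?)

-73 mod 4 = 3, hence disc K = 4·(-73) = -292 and O_K = ℤ[√-73].
Since gcd(41, -292) = 1 the prime 41 does not ramify.
Legendre symbol by Euler's criterion: (-73/41) ≡ (-73)^20 ≡ 1 (mod 41), i.e. (-73/41) = 1.
Legendre symbol 1 ⇒ 41 is split.

split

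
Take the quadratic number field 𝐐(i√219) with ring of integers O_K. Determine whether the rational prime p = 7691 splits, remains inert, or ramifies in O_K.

split

d = -219 ≡ 1 (mod 4), so O_K = ℤ[(1+√-219)/2] and disc(K) = d = -219.
7691 ∤ -219, so 7691 is unramified.
Compute (-219/7691) via Euler: 7472^((7691-1)/2) mod 7691 = 1, so (-219/7691) = 1.
d is a quadratic residue mod p, hence 7691 splits in O_K.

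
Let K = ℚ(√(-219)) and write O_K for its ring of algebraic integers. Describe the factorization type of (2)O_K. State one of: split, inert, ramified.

Since -219 ≡ 1 mod 4, the ring of integers is ℤ[(1+√-219)/2] with discriminant -219.
2 ∤ -219, so 2 is unramified.
Checking d mod 8: -219 ≡ 5. Hence 2 is inert in O_K.

inert — (2) stays prime in O_K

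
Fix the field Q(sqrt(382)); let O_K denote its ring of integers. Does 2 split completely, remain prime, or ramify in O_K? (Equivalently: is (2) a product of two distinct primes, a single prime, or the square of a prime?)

2 is ramified

Since 382 ≢ 1 mod 4, the ring of integers is ℤ[√382] with discriminant 4·382 = 1528.
Ramification test: 2 | 1528. The prime 2 ramifies in K.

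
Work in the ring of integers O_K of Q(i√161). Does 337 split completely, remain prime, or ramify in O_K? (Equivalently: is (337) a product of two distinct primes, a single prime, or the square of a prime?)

inert

-161 mod 4 = 3, hence disc K = 4·(-161) = -644 and O_K = ℤ[√-161].
disc(K) = -644 is not divisible by 337; 337 is unramified.
Legendre symbol by Euler's criterion: (-161/337) ≡ (-161)^168 ≡ 336 (mod 337), i.e. (-161/337) = -1.
(-161/337) = -1, so 337 is inert.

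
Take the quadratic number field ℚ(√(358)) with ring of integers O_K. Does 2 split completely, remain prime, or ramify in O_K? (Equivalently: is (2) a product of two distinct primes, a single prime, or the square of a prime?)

d = 358 ≡ 2 (mod 4), so O_K = ℤ[√358] and disc(K) = 4d = 1432.
2 divides disc(K) = 1432, so 2 ramifies.

ramifies in O_K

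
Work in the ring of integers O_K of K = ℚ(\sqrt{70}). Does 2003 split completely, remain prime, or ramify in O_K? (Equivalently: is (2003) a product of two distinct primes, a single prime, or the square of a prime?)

2003 remains inert

d = 70 ≡ 2 (mod 4), so O_K = ℤ[√70] and disc(K) = 4d = 280.
Since gcd(2003, 280) = 1 the prime 2003 does not ramify.
Legendre symbol by Euler's criterion: (70/2003) ≡ 70^1001 ≡ 2002 (mod 2003), i.e. (70/2003) = -1.
Legendre symbol -1 ⇒ 2003 is inert.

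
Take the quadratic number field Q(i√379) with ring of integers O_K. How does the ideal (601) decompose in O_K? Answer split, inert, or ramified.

split

-379 mod 4 = 1, hence disc K = -379 and O_K = ℤ[(1+√-379)/2].
Since gcd(601, -379) = 1 the prime 601 does not ramify.
Euler's criterion: (-379)^300 mod 601 = 1. Thus (-379|601) = 1.
(-379/601) = 1, so 601 splits.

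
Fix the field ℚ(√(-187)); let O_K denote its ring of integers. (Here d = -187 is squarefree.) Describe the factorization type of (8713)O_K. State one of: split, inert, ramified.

Since -187 ≡ 1 mod 4, the ring of integers is ℤ[(1+√-187)/2] with discriminant -187.
disc(K) = -187 is not divisible by 8713; 8713 is unramified.
(-187/8713) = 8526^4356 mod 8713 = 1, giving Legendre symbol 1.
d is a quadratic residue mod p, hence 8713 splits in O_K.

8713 splits in O_K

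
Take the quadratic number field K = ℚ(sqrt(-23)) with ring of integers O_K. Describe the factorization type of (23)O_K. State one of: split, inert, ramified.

d = -23 ≡ 1 (mod 4), so O_K = ℤ[(1+√-23)/2] and disc(K) = d = -23.
23 divides disc(K) = -23, so 23 ramifies.

ramified — (23) = 𝔭²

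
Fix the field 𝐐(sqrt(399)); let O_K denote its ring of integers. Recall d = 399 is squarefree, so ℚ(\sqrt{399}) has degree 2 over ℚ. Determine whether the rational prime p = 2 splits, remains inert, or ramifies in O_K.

Since 399 ≢ 1 mod 4, the ring of integers is ℤ[√399] with discriminant 4·399 = 1596.
Ramification test: 2 | 1596. The prime 2 ramifies in K.

2 is ramified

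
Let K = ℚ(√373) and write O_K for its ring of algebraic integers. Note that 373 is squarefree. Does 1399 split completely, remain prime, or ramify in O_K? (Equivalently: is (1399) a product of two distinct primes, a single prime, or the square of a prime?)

Since 373 ≡ 1 mod 4, the ring of integers is ℤ[(1+√373)/2] with discriminant 373.
1399 ∤ 373, so 1399 is unramified.
Compute (373/1399) via Euler: 373^((1399-1)/2) mod 1399 = 1, so (373/1399) = 1.
d is a quadratic residue mod p, hence 1399 splits in O_K.

split — (1399) = 𝔭₁𝔭₂ with 𝔭₁ ≠ 𝔭₂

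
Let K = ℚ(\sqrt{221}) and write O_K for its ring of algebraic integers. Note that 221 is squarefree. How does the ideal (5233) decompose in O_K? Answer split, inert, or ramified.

5233 splits in O_K

Since 221 ≡ 1 mod 4, the ring of integers is ℤ[(1+√221)/2] with discriminant 221.
Since gcd(5233, 221) = 1 the prime 5233 does not ramify.
Euler's criterion: 221^2616 mod 5233 = 1. Thus (221|5233) = 1.
(221/5233) = 1, so 5233 splits.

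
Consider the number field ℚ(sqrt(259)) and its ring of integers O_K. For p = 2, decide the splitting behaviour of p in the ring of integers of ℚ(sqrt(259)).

259 mod 4 = 3, hence disc K = 4·259 = 1036 and O_K = ℤ[√259].
disc(K) = 1036 = 2·518, so p = 2 is ramified.

ramified — (2) = 𝔭²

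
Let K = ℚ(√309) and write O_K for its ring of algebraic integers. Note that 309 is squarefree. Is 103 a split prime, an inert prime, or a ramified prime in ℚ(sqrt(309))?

103 is ramified

d = 309 ≡ 1 (mod 4), so O_K = ℤ[(1+√309)/2] and disc(K) = d = 309.
disc(K) = 309 = 103·3, so p = 103 is ramified.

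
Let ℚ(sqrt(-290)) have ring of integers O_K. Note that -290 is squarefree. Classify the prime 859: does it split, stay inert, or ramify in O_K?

d = -290 ≡ 2 (mod 4), so O_K = ℤ[√-290] and disc(K) = 4d = -1160.
disc(K) = -1160 is not divisible by 859; 859 is unramified.
Legendre symbol by Euler's criterion: (-290/859) ≡ (-290)^429 ≡ 858 (mod 859), i.e. (-290/859) = -1.
(-290/859) = -1, so 859 is inert.

remains prime (inert)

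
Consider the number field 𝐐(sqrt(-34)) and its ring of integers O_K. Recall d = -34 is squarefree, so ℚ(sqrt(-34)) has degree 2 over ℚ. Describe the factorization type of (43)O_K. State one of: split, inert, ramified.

split

-34 mod 4 = 2, hence disc K = 4·(-34) = -136 and O_K = ℤ[√-34].
43 ∤ -136, so 43 is unramified.
Euler's criterion: (-34)^21 mod 43 = 1. Thus (-34|43) = 1.
(-34/43) = 1, so 43 splits.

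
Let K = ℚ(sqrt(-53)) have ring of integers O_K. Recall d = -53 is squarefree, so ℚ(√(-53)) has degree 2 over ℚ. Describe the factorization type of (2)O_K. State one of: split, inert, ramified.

-53 mod 4 = 3, hence disc K = 4·(-53) = -212 and O_K = ℤ[√-53].
disc(K) = -212 = 2·(-106), so p = 2 is ramified.

2 is ramified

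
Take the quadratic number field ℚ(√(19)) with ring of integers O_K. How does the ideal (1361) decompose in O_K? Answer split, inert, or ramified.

inert

19 mod 4 = 3, hence disc K = 4·19 = 76 and O_K = ℤ[√19].
disc(K) = 76 is not divisible by 1361; 1361 is unramified.
Legendre symbol by Euler's criterion: (19/1361) ≡ 19^680 ≡ 1360 (mod 1361), i.e. (19/1361) = -1.
d is a non-residue mod p, hence 1361 remains inert in O_K.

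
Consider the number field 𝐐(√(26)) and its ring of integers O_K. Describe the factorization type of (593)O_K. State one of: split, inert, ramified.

593 remains inert

Since 26 ≢ 1 mod 4, the ring of integers is ℤ[√26] with discriminant 4·26 = 104.
593 ∤ 104, so 593 is unramified.
Legendre symbol by Euler's criterion: (26/593) ≡ 26^296 ≡ 592 (mod 593), i.e. (26/593) = -1.
(26/593) = -1, so 593 is inert.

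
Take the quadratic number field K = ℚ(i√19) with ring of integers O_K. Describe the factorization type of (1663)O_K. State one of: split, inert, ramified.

d = -19 ≡ 1 (mod 4), so O_K = ℤ[(1+√-19)/2] and disc(K) = d = -19.
1663 ∤ -19, so 1663 is unramified.
Euler's criterion: (-19)^831 mod 1663 = 1662. Thus (-19|1663) = -1.
Legendre symbol -1 ⇒ 1663 is inert.

p is inert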